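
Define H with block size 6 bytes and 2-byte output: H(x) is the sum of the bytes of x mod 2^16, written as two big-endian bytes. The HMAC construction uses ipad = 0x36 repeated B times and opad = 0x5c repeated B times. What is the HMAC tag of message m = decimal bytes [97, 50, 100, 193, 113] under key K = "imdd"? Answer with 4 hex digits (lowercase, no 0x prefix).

0284

Key "imdd" = 69 6d 64 64 is 4 bytes ≤ B = 6; zero-pad to 6 bytes: K' = 69 6d 64 64 00 00.
K' ⊕ ipad = 5f 5b 52 52 36 36.  K' ⊕ opad = 35 31 38 38 5c 5c.
Inner input = (K'⊕ipad) ∥ m = 5f 5b 52 52 36 36 ∥ 61 32 64 c1 71.
Inner hash: sum = 95+91+82+82+54+54+97+50+100+193+113 = 1011 → 03 f3.
Outer input = (K'⊕opad) ∥ inner = 35 31 38 38 5c 5c ∥ 03 f3.
Outer hash (tag): sum = 53+49+56+56+92+92+3+243 = 644 → 02 84.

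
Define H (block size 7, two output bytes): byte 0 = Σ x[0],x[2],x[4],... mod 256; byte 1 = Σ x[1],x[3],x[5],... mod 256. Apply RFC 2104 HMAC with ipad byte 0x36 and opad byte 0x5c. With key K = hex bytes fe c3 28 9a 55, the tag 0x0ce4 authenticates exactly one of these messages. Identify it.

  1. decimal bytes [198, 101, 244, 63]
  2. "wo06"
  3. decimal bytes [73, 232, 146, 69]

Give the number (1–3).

1

Key hex bytes fe c3 28 9a 55 is 5 bytes ≤ B = 7; zero-pad to 7 bytes: K' = fe c3 28 9a 55 00 00.
K' ⊕ ipad = c8 f5 1e ac 63 36 36; K' ⊕ opad = a2 9f 74 c6 09 5c 5c.
m1: inner = H(c8 f5 1e ac 63 36 36 c6 65 f4 3f) = 23 91; tag = H(a2 9f 74 c6 09 5c 5c 23 91) = 0ce4 ← matches
m2: inner = H(c8 f5 1e ac 63 36 36 77 6f 30 36) = 24 7e; tag = H(a2 9f 74 c6 09 5c 5c 24 7e) = f9e5
m3: inner = H(c8 f5 1e ac 63 36 36 49 e8 92 45) = ac b2; tag = H(a2 9f 74 c6 09 5c 5c ac b2) = 2d6d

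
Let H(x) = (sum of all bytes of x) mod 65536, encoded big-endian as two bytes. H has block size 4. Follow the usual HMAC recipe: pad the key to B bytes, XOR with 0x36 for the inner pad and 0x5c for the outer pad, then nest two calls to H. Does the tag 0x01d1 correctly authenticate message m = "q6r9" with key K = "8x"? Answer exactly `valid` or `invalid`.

invalid

Key "8x" = 38 78 is 2 bytes ≤ B = 4; zero-pad to 4 bytes: K' = 38 78 00 00.
K' ⊕ ipad = 0e 4e 36 36; K' ⊕ opad = 64 24 5c 5c.
Inner hash: sum = 14+78+54+54+113+54+114+57 = 538 → 02 1a.
Outer hash (recomputed tag): sum = 100+36+92+92+2+26 = 348 → 01 5c.
Recomputed tag = 015c; claimed = 01d1 → mismatch.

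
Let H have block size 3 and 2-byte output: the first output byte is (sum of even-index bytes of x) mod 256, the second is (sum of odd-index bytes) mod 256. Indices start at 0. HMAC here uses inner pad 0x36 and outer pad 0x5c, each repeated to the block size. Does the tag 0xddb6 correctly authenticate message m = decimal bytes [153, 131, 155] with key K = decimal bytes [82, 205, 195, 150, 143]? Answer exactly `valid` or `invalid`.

invalid

Key decimal bytes [82, 205, 195, 150, 143] = 52 cd c3 96 8f is 5 bytes > B = 3, so hash it first: H(key) = a4 63, then zero-pad to 3 bytes: K' = a4 63 00.
K' ⊕ ipad = 92 55 36; K' ⊕ opad = f8 3f 5c.
Inner hash: even-index sum = 331 mod 256 = 75; odd-index sum = 393 mod 256 = 137 → 4b 89.
Outer hash (recomputed tag): even-index sum = 477 mod 256 = 221; odd-index sum = 138 mod 256 = 138 → dd 8a.
Recomputed tag = dd8a; claimed = ddb6 → mismatch.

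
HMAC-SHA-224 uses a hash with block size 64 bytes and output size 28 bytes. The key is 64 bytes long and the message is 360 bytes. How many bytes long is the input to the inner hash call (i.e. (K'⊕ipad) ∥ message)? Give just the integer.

Key is 64 ≤ 64 bytes, zero-padded: |K'| = 64.
Inner input = (K'⊕ipad) ∥ m → 64 + 360 = 424 bytes.

424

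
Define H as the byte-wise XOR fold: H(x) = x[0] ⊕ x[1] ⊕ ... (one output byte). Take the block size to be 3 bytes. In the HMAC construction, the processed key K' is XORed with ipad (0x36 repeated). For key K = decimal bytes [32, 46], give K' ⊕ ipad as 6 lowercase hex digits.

Key decimal bytes [32, 46] = 20 2e is 2 bytes ≤ B = 3; zero-pad to 3 bytes: K' = 20 2e 00.
XOR each byte with 0x36: 20⊕36=16, 2e⊕36=18, 00⊕36=36.

161836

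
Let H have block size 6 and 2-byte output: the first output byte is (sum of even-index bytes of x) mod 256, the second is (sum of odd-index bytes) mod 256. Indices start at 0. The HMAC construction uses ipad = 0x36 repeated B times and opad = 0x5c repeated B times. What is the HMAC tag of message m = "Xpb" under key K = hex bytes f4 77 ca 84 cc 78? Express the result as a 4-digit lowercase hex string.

Key hex bytes f4 77 ca 84 cc 78 is exactly B = 6 bytes: K' = f4 77 ca 84 cc 78.
K' ⊕ ipad = c2 41 fc b2 fa 4e.  K' ⊕ opad = a8 2b 96 d8 90 24.
Inner input = (K'⊕ipad) ∥ m = c2 41 fc b2 fa 4e ∥ 58 70 62.
Inner hash: even-index sum = 882 mod 256 = 114; odd-index sum = 433 mod 256 = 177 → 72 b1.
Outer input = (K'⊕opad) ∥ inner = a8 2b 96 d8 90 24 ∥ 72 b1.
Outer hash (tag): even-index sum = 576 mod 256 = 64; odd-index sum = 472 mod 256 = 216 → 40 d8.

40d8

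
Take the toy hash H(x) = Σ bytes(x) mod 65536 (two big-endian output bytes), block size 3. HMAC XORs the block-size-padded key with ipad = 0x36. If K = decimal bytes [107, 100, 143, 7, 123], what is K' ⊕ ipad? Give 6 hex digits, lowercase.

37d636

Key decimal bytes [107, 100, 143, 7, 123] = 6b 64 8f 07 7b is 5 bytes > B = 3, so hash it first: H(key) = 01 e0, then zero-pad to 3 bytes: K' = 01 e0 00.
XOR each byte with 0x36: 01⊕36=37, e0⊕36=d6, 00⊕36=36.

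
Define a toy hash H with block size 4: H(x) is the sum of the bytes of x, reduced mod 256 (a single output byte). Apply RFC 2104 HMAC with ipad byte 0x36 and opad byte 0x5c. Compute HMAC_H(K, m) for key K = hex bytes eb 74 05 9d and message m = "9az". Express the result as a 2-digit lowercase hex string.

0a

Key hex bytes eb 74 05 9d is exactly B = 4 bytes: K' = eb 74 05 9d.
K' ⊕ ipad = dd 42 33 ab.  K' ⊕ opad = b7 28 59 c1.
Inner input = (K'⊕ipad) ∥ m = dd 42 33 ab ∥ 39 61 7a.
Inner hash: sum = 221+66+51+171+57+97+122 = 785; mod 256 = 17 → 11.
Outer input = (K'⊕opad) ∥ inner = b7 28 59 c1 ∥ 11.
Outer hash (tag): sum = 183+40+89+193+17 = 522; mod 256 = 10 → 0a.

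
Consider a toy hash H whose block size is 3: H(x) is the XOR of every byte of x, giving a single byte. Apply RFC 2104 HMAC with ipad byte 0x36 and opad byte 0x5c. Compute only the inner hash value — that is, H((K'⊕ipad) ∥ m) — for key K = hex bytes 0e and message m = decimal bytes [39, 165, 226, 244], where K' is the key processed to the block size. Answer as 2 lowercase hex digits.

Key hex bytes 0e is 1 byte ≤ B = 3; zero-pad to 3 bytes: K' = 0e 00 00.
K' ⊕ ipad = 38 36 36.
Inner input = 38 36 36 ∥ 27 a5 e2 f4.
Inner hash: XOR 38⊕36⊕36⊕27⊕a5⊕e2⊕f4 = ac.

ac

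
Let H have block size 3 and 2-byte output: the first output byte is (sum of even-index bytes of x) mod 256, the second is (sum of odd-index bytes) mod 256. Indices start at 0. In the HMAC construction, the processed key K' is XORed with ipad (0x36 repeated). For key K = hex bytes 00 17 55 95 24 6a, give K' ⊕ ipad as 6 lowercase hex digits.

4f2036

Key hex bytes 00 17 55 95 24 6a is 6 bytes > B = 3, so hash it first: H(key) = 79 16, then zero-pad to 3 bytes: K' = 79 16 00.
XOR each byte with 0x36: 79⊕36=4f, 16⊕36=20, 00⊕36=36.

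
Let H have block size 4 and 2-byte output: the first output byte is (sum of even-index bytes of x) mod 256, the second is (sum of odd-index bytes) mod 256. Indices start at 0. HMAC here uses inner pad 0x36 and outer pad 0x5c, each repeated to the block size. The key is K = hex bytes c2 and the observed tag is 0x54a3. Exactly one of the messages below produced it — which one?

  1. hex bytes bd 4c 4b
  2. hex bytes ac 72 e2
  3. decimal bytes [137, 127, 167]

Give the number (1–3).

3

Key hex bytes c2 is 1 byte ≤ B = 4; zero-pad to 4 bytes: K' = c2 00 00 00.
K' ⊕ ipad = f4 36 36 36; K' ⊕ opad = 9e 5c 5c 5c.
m1: inner = H(f4 36 36 36 bd 4c 4b) = 32 b8; tag = H(9e 5c 5c 5c 32 b8) = 2c70
m2: inner = H(f4 36 36 36 ac 72 e2) = b8 de; tag = H(9e 5c 5c 5c b8 de) = b296
m3: inner = H(f4 36 36 36 89 7f a7) = 5a eb; tag = H(9e 5c 5c 5c 5a eb) = 54a3 ← matches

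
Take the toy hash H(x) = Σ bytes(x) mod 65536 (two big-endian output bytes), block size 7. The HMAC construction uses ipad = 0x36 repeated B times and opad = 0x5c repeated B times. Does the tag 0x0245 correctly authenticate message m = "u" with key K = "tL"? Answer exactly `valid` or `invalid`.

Key "tL" = 74 4c is 2 bytes ≤ B = 7; zero-pad to 7 bytes: K' = 74 4c 00 00 00 00 00.
K' ⊕ ipad = 42 7a 36 36 36 36 36; K' ⊕ opad = 28 10 5c 5c 5c 5c 5c.
Inner hash: sum = 66+122+54+54+54+54+54+117 = 575 → 02 3f.
Outer hash (recomputed tag): sum = 40+16+92+92+92+92+92+2+63 = 581 → 02 45.
Recomputed tag = 0245; claimed = 0245 → match.

valid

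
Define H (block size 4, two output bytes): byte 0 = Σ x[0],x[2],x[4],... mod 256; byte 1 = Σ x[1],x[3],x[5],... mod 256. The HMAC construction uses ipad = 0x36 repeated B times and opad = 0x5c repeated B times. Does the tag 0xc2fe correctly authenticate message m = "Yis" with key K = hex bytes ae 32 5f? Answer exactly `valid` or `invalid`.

invalid

Key hex bytes ae 32 5f is 3 bytes ≤ B = 4; zero-pad to 4 bytes: K' = ae 32 5f 00.
K' ⊕ ipad = 98 04 69 36; K' ⊕ opad = f2 6e 03 5c.
Inner hash: even-index sum = 461 mod 256 = 205; odd-index sum = 163 mod 256 = 163 → cd a3.
Outer hash (recomputed tag): even-index sum = 450 mod 256 = 194; odd-index sum = 365 mod 256 = 109 → c2 6d.
Recomputed tag = c26d; claimed = c2fe → mismatch.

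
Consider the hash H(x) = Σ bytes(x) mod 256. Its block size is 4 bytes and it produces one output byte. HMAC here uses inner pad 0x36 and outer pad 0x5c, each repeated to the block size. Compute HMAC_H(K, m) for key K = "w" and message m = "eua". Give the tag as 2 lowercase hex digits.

Key "w" = 77 is 1 byte ≤ B = 4; zero-pad to 4 bytes: K' = 77 00 00 00.
K' ⊕ ipad = 41 36 36 36.  K' ⊕ opad = 2b 5c 5c 5c.
Inner input = (K'⊕ipad) ∥ m = 41 36 36 36 ∥ 65 75 61.
Inner hash: sum = 65+54+54+54+101+117+97 = 542; mod 256 = 30 → 1e.
Outer input = (K'⊕opad) ∥ inner = 2b 5c 5c 5c ∥ 1e.
Outer hash (tag): sum = 43+92+92+92+30 = 349; mod 256 = 93 → 5d.

5d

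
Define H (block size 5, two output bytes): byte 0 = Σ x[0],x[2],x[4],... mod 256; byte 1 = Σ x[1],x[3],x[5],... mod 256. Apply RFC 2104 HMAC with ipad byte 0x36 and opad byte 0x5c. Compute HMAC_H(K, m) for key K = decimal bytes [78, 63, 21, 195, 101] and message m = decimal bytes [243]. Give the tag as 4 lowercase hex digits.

Key decimal bytes [78, 63, 21, 195, 101] = 4e 3f 15 c3 65 is exactly B = 5 bytes: K' = 4e 3f 15 c3 65.
K' ⊕ ipad = 78 09 23 f5 53.  K' ⊕ opad = 12 63 49 9f 39.
Inner input = (K'⊕ipad) ∥ m = 78 09 23 f5 53 ∥ f3.
Inner hash: even-index sum = 238 mod 256 = 238; odd-index sum = 497 mod 256 = 241 → ee f1.
Outer input = (K'⊕opad) ∥ inner = 12 63 49 9f 39 ∥ ee f1.
Outer hash (tag): even-index sum = 389 mod 256 = 133; odd-index sum = 496 mod 256 = 240 → 85 f0.

85f0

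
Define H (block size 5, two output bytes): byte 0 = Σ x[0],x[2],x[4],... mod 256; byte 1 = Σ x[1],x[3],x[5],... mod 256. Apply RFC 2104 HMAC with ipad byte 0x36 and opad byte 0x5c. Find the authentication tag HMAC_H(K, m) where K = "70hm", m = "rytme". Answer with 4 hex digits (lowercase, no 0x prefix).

a718

Key "70hm" = 37 30 68 6d is 4 bytes ≤ B = 5; zero-pad to 5 bytes: K' = 37 30 68 6d 00.
K' ⊕ ipad = 01 06 5e 5b 36.  K' ⊕ opad = 6b 6c 34 31 5c.
Inner input = (K'⊕ipad) ∥ m = 01 06 5e 5b 36 ∥ 72 79 74 6d 65.
Inner hash: even-index sum = 379 mod 256 = 123; odd-index sum = 428 mod 256 = 172 → 7b ac.
Outer input = (K'⊕opad) ∥ inner = 6b 6c 34 31 5c ∥ 7b ac.
Outer hash (tag): even-index sum = 423 mod 256 = 167; odd-index sum = 280 mod 256 = 24 → a7 18.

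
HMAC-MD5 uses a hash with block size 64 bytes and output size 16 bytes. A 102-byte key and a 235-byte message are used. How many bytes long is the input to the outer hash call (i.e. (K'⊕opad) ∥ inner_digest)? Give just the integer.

80

Key is 102 > 64 bytes, so it is hashed to 16 bytes then zero-padded to 64: |K'| = 64.
Outer input = (K'⊕opad) ∥ H(inner) → 64 + 16 = 80 bytes.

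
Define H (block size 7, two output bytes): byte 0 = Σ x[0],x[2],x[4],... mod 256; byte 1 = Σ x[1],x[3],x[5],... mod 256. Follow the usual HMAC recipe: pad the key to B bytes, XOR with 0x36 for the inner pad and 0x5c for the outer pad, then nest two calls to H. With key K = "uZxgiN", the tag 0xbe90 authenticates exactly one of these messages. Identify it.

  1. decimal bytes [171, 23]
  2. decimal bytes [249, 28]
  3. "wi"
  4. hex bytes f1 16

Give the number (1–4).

Key "uZxgiN" = 75 5a 78 67 69 4e is 6 bytes ≤ B = 7; zero-pad to 7 bytes: K' = 75 5a 78 67 69 4e 00.
K' ⊕ ipad = 43 6c 4e 51 5f 78 36; K' ⊕ opad = 29 06 24 3b 35 12 5c.
m1: inner = H(43 6c 4e 51 5f 78 36 ab 17) = 3d e0; tag = H(29 06 24 3b 35 12 5c 3d e0) = be90 ← matches
m2: inner = H(43 6c 4e 51 5f 78 36 f9 1c) = 42 2e; tag = H(29 06 24 3b 35 12 5c 42 2e) = 0c95
m3: inner = H(43 6c 4e 51 5f 78 36 77 69) = 8f ac; tag = H(29 06 24 3b 35 12 5c 8f ac) = 8ae2
m4: inner = H(43 6c 4e 51 5f 78 36 f1 16) = 3c 26; tag = H(29 06 24 3b 35 12 5c 3c 26) = 048f

1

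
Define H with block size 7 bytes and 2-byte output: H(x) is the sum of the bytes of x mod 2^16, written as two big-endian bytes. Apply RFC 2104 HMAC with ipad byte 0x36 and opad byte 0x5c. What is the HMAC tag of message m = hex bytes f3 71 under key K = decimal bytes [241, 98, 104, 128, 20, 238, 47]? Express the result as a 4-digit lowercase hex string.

0412

Key decimal bytes [241, 98, 104, 128, 20, 238, 47] = f1 62 68 80 14 ee 2f is exactly B = 7 bytes: K' = f1 62 68 80 14 ee 2f.
K' ⊕ ipad = c7 54 5e b6 22 d8 19.  K' ⊕ opad = ad 3e 34 dc 48 b2 73.
Inner input = (K'⊕ipad) ∥ m = c7 54 5e b6 22 d8 19 ∥ f3 71.
Inner hash: sum = 199+84+94+182+34+216+25+243+113 = 1190 → 04 a6.
Outer input = (K'⊕opad) ∥ inner = ad 3e 34 dc 48 b2 73 ∥ 04 a6.
Outer hash (tag): sum = 173+62+52+220+72+178+115+4+166 = 1042 → 04 12.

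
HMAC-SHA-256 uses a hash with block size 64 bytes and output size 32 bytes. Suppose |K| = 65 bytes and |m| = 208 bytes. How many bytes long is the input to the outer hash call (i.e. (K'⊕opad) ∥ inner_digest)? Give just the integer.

Key is 65 > 64 bytes, so it is hashed to 32 bytes then zero-padded to 64: |K'| = 64.
Outer input = (K'⊕opad) ∥ H(inner) → 64 + 32 = 96 bytes.

96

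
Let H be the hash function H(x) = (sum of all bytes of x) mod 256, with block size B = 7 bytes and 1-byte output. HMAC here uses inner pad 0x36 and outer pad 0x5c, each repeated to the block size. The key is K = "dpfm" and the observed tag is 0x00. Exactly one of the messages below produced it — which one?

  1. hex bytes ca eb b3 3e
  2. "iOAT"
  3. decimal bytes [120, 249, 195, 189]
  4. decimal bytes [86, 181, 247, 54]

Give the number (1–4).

4

Key "dpfm" = 64 70 66 6d is 4 bytes ≤ B = 7; zero-pad to 7 bytes: K' = 64 70 66 6d 00 00 00.
K' ⊕ ipad = 52 46 50 5b 36 36 36; K' ⊕ opad = 38 2c 3a 31 5c 5c 5c.
m1: inner = H(52 46 50 5b 36 36 36 ca eb b3 3e) = 8b; tag = H(38 2c 3a 31 5c 5c 5c 8b) = 6e
m2: inner = H(52 46 50 5b 36 36 36 69 4f 41 54) = 32; tag = H(38 2c 3a 31 5c 5c 5c 32) = 15
m3: inner = H(52 46 50 5b 36 36 36 78 f9 c3 bd) = d6; tag = H(38 2c 3a 31 5c 5c 5c d6) = b9
m4: inner = H(52 46 50 5b 36 36 36 56 b5 f7 36) = 1d; tag = H(38 2c 3a 31 5c 5c 5c 1d) = 00 ← matches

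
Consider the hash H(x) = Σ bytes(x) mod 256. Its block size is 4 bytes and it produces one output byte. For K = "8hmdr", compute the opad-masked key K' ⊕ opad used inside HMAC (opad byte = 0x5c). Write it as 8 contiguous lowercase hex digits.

bf5c5c5c

Key "8hmdr" = 38 68 6d 64 72 is 5 bytes > B = 4, so hash it first: H(key) = e3, then zero-pad to 4 bytes: K' = e3 00 00 00.
XOR each byte with 0x5c: e3⊕5c=bf, 00⊕5c=5c, 00⊕5c=5c, 00⊕5c=5c.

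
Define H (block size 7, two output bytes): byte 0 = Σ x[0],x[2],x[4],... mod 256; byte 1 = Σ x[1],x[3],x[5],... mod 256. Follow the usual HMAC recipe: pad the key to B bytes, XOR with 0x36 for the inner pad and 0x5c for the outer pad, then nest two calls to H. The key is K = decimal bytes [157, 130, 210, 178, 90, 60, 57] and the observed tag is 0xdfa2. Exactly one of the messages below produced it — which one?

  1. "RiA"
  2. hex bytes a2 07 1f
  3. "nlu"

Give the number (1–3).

3

Key decimal bytes [157, 130, 210, 178, 90, 60, 57] = 9d 82 d2 b2 5a 3c 39 is exactly B = 7 bytes: K' = 9d 82 d2 b2 5a 3c 39.
K' ⊕ ipad = ab b4 e4 84 6c 0a 0f; K' ⊕ opad = c1 de 8e ee 06 60 65.
m1: inner = H(ab b4 e4 84 6c 0a 0f 52 69 41) = 73 d5; tag = H(c1 de 8e ee 06 60 65 73 d5) = 8f9f
m2: inner = H(ab b4 e4 84 6c 0a 0f a2 07 1f) = 11 03; tag = H(c1 de 8e ee 06 60 65 11 03) = bd3d
m3: inner = H(ab b4 e4 84 6c 0a 0f 6e 6c 75) = 76 25; tag = H(c1 de 8e ee 06 60 65 76 25) = dfa2 ← matches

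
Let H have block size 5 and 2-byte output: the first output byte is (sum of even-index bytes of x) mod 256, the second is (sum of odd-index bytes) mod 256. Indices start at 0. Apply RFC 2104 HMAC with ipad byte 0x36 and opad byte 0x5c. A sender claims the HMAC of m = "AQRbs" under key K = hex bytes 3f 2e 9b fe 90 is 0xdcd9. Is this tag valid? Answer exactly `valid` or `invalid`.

invalid

Key hex bytes 3f 2e 9b fe 90 is exactly B = 5 bytes: K' = 3f 2e 9b fe 90.
K' ⊕ ipad = 09 18 ad c8 a6; K' ⊕ opad = 63 72 c7 a2 cc.
Inner hash: even-index sum = 527 mod 256 = 15; odd-index sum = 486 mod 256 = 230 → 0f e6.
Outer hash (recomputed tag): even-index sum = 732 mod 256 = 220; odd-index sum = 291 mod 256 = 35 → dc 23.
Recomputed tag = dc23; claimed = dcd9 → mismatch.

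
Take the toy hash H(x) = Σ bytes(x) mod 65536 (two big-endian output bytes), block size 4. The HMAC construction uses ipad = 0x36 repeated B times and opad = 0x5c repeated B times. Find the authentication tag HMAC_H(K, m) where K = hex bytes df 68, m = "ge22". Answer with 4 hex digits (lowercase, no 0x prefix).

Key hex bytes df 68 is 2 bytes ≤ B = 4; zero-pad to 4 bytes: K' = df 68 00 00.
K' ⊕ ipad = e9 5e 36 36.  K' ⊕ opad = 83 34 5c 5c.
Inner input = (K'⊕ipad) ∥ m = e9 5e 36 36 ∥ 67 65 32 32.
Inner hash: sum = 233+94+54+54+103+101+50+50 = 739 → 02 e3.
Outer input = (K'⊕opad) ∥ inner = 83 34 5c 5c ∥ 02 e3.
Outer hash (tag): sum = 131+52+92+92+2+227 = 596 → 02 54.

0254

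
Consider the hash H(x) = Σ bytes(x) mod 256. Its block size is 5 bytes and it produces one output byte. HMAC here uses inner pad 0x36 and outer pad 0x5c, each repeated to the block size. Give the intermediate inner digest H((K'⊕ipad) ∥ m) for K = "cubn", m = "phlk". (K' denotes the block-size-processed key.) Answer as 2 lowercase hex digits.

29

Key "cubn" = 63 75 62 6e is 4 bytes ≤ B = 5; zero-pad to 5 bytes: K' = 63 75 62 6e 00.
K' ⊕ ipad = 55 43 54 58 36.
Inner input = 55 43 54 58 36 ∥ 70 68 6c 6b.
Inner hash: sum = 85+67+84+88+54+112+104+108+107 = 809; mod 256 = 41 → 29.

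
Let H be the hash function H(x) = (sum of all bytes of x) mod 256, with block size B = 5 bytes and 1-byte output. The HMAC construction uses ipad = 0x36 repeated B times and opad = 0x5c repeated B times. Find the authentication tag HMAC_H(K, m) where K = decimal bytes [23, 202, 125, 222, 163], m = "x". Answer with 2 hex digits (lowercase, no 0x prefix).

Key decimal bytes [23, 202, 125, 222, 163] = 17 ca 7d de a3 is exactly B = 5 bytes: K' = 17 ca 7d de a3.
K' ⊕ ipad = 21 fc 4b e8 95.  K' ⊕ opad = 4b 96 21 82 ff.
Inner input = (K'⊕ipad) ∥ m = 21 fc 4b e8 95 ∥ 78.
Inner hash: sum = 33+252+75+232+149+120 = 861; mod 256 = 93 → 5d.
Outer input = (K'⊕opad) ∥ inner = 4b 96 21 82 ff ∥ 5d.
Outer hash (tag): sum = 75+150+33+130+255+93 = 736; mod 256 = 224 → e0.

e0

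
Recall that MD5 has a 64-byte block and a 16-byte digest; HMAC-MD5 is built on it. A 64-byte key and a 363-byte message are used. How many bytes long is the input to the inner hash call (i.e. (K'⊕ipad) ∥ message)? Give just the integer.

427

Key is 64 ≤ 64 bytes, zero-padded: |K'| = 64.
Inner input = (K'⊕ipad) ∥ m → 64 + 363 = 427 bytes.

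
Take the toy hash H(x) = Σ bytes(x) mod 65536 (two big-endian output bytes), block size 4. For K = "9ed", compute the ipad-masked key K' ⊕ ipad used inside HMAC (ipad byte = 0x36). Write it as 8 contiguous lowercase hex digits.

Key "9ed" = 39 65 64 is 3 bytes ≤ B = 4; zero-pad to 4 bytes: K' = 39 65 64 00.
XOR each byte with 0x36: 39⊕36=0f, 65⊕36=53, 64⊕36=52, 00⊕36=36.

0f535236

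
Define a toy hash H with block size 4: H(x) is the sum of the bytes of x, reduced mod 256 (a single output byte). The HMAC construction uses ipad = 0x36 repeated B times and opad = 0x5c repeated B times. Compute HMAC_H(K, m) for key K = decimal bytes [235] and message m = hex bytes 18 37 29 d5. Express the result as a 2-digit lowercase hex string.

Key decimal bytes [235] = eb is 1 byte ≤ B = 4; zero-pad to 4 bytes: K' = eb 00 00 00.
K' ⊕ ipad = dd 36 36 36.  K' ⊕ opad = b7 5c 5c 5c.
Inner input = (K'⊕ipad) ∥ m = dd 36 36 36 ∥ 18 37 29 d5.
Inner hash: sum = 221+54+54+54+24+55+41+213 = 716; mod 256 = 204 → cc.
Outer input = (K'⊕opad) ∥ inner = b7 5c 5c 5c ∥ cc.
Outer hash (tag): sum = 183+92+92+92+204 = 663; mod 256 = 151 → 97.

97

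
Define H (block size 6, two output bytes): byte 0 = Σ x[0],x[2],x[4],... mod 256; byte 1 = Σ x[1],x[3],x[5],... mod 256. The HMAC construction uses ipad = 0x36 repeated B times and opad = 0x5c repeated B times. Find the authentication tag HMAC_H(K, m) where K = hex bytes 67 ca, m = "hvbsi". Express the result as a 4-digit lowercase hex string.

Key hex bytes 67 ca is 2 bytes ≤ B = 6; zero-pad to 6 bytes: K' = 67 ca 00 00 00 00.
K' ⊕ ipad = 51 fc 36 36 36 36.  K' ⊕ opad = 3b 96 5c 5c 5c 5c.
Inner input = (K'⊕ipad) ∥ m = 51 fc 36 36 36 36 ∥ 68 76 62 73 69.
Inner hash: even-index sum = 496 mod 256 = 240; odd-index sum = 593 mod 256 = 81 → f0 51.
Outer input = (K'⊕opad) ∥ inner = 3b 96 5c 5c 5c 5c ∥ f0 51.
Outer hash (tag): even-index sum = 483 mod 256 = 227; odd-index sum = 415 mod 256 = 159 → e3 9f.

e39f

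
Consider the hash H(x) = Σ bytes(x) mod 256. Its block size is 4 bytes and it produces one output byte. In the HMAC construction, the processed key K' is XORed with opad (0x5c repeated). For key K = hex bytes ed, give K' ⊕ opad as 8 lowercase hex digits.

Key hex bytes ed is 1 byte ≤ B = 4; zero-pad to 4 bytes: K' = ed 00 00 00.
XOR each byte with 0x5c: ed⊕5c=b1, 00⊕5c=5c, 00⊕5c=5c, 00⊕5c=5c.

b15c5c5c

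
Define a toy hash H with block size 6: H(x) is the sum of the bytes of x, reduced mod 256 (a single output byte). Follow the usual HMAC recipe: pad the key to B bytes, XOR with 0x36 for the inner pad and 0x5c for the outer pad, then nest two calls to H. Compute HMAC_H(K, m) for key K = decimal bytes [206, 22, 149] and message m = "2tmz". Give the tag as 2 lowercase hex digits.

a3

Key decimal bytes [206, 22, 149] = ce 16 95 is 3 bytes ≤ B = 6; zero-pad to 6 bytes: K' = ce 16 95 00 00 00.
K' ⊕ ipad = f8 20 a3 36 36 36.  K' ⊕ opad = 92 4a c9 5c 5c 5c.
Inner input = (K'⊕ipad) ∥ m = f8 20 a3 36 36 36 ∥ 32 74 6d 7a.
Inner hash: sum = 248+32+163+54+54+54+50+116+109+122 = 1002; mod 256 = 234 → ea.
Outer input = (K'⊕opad) ∥ inner = 92 4a c9 5c 5c 5c ∥ ea.
Outer hash (tag): sum = 146+74+201+92+92+92+234 = 931; mod 256 = 163 → a3.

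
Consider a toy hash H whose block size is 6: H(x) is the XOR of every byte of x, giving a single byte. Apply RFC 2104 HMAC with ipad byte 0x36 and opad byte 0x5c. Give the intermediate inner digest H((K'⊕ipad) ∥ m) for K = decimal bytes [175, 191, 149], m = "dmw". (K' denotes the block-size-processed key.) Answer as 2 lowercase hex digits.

fb

Key decimal bytes [175, 191, 149] = af bf 95 is 3 bytes ≤ B = 6; zero-pad to 6 bytes: K' = af bf 95 00 00 00.
K' ⊕ ipad = 99 89 a3 36 36 36.
Inner input = 99 89 a3 36 36 36 ∥ 64 6d 77.
Inner hash: XOR 99⊕89⊕a3⊕36⊕36⊕36⊕64⊕6d⊕77 = fb.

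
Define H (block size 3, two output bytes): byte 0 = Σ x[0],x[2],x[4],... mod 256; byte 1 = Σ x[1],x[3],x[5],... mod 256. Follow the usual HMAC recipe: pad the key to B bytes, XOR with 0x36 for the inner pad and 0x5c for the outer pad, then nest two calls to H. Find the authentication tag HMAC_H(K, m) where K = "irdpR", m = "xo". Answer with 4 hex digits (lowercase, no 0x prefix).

eb8c

Key "irdpR" = 69 72 64 70 52 is 5 bytes > B = 3, so hash it first: H(key) = 1f e2, then zero-pad to 3 bytes: K' = 1f e2 00.
K' ⊕ ipad = 29 d4 36.  K' ⊕ opad = 43 be 5c.
Inner input = (K'⊕ipad) ∥ m = 29 d4 36 ∥ 78 6f.
Inner hash: even-index sum = 206 mod 256 = 206; odd-index sum = 332 mod 256 = 76 → ce 4c.
Outer input = (K'⊕opad) ∥ inner = 43 be 5c ∥ ce 4c.
Outer hash (tag): even-index sum = 235 mod 256 = 235; odd-index sum = 396 mod 256 = 140 → eb 8c.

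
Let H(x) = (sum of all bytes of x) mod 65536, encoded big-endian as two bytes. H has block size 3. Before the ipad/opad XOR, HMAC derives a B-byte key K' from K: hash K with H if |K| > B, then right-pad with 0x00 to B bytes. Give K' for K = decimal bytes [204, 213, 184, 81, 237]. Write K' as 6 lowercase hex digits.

|K| = 5 > B = 3, so first hash the key.
H(K): sum = 204+213+184+81+237 = 919 → 03 97.
Zero-pad H(K) = 03 97 to 3 bytes: K' = 03 97 00.

039700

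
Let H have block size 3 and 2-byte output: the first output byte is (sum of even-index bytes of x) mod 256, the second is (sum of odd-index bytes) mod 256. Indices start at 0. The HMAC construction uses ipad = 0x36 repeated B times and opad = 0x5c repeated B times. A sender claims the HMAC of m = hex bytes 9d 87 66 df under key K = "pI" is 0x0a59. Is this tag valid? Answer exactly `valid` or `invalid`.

Key "pI" = 70 49 is 2 bytes ≤ B = 3; zero-pad to 3 bytes: K' = 70 49 00.
K' ⊕ ipad = 46 7f 36; K' ⊕ opad = 2c 15 5c.
Inner hash: even-index sum = 482 mod 256 = 226; odd-index sum = 386 mod 256 = 130 → e2 82.
Outer hash (recomputed tag): even-index sum = 266 mod 256 = 10; odd-index sum = 247 mod 256 = 247 → 0a f7.
Recomputed tag = 0af7; claimed = 0a59 → mismatch.

invalid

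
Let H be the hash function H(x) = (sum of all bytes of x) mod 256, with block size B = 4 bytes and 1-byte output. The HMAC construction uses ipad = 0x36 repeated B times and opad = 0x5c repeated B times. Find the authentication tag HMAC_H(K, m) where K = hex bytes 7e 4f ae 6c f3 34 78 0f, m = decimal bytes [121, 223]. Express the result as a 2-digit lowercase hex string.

7a

Key hex bytes 7e 4f ae 6c f3 34 78 0f is 8 bytes > B = 4, so hash it first: H(key) = 95, then zero-pad to 4 bytes: K' = 95 00 00 00.
K' ⊕ ipad = a3 36 36 36.  K' ⊕ opad = c9 5c 5c 5c.
Inner input = (K'⊕ipad) ∥ m = a3 36 36 36 ∥ 79 df.
Inner hash: sum = 163+54+54+54+121+223 = 669; mod 256 = 157 → 9d.
Outer input = (K'⊕opad) ∥ inner = c9 5c 5c 5c ∥ 9d.
Outer hash (tag): sum = 201+92+92+92+157 = 634; mod 256 = 122 → 7a.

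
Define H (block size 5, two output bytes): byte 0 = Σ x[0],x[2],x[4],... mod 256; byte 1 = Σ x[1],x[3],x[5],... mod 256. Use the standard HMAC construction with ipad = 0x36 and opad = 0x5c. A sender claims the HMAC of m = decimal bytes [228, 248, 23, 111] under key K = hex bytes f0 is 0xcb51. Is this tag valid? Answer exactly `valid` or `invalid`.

Key hex bytes f0 is 1 byte ≤ B = 5; zero-pad to 5 bytes: K' = f0 00 00 00 00.
K' ⊕ ipad = c6 36 36 36 36; K' ⊕ opad = ac 5c 5c 5c 5c.
Inner hash: even-index sum = 665 mod 256 = 153; odd-index sum = 359 mod 256 = 103 → 99 67.
Outer hash (recomputed tag): even-index sum = 459 mod 256 = 203; odd-index sum = 337 mod 256 = 81 → cb 51.
Recomputed tag = cb51; claimed = cb51 → match.

valid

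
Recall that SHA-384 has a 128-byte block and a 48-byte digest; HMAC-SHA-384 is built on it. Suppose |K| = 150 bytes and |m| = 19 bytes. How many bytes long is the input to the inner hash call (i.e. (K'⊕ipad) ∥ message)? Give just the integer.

Key is 150 > 128 bytes, so it is hashed to 48 bytes then zero-padded to 128: |K'| = 128.
Inner input = (K'⊕ipad) ∥ m → 128 + 19 = 147 bytes.

147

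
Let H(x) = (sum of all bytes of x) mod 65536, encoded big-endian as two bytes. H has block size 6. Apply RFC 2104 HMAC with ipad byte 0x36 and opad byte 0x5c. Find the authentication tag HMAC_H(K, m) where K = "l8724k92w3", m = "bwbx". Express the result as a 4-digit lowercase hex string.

0324

Key "l8724k92w3" = 6c 38 37 32 34 6b 39 32 77 33 is 10 bytes > B = 6, so hash it first: H(key) = 02 c1, then zero-pad to 6 bytes: K' = 02 c1 00 00 00 00.
K' ⊕ ipad = 34 f7 36 36 36 36.  K' ⊕ opad = 5e 9d 5c 5c 5c 5c.
Inner input = (K'⊕ipad) ∥ m = 34 f7 36 36 36 36 ∥ 62 77 62 78.
Inner hash: sum = 52+247+54+54+54+54+98+119+98+120 = 950 → 03 b6.
Outer input = (K'⊕opad) ∥ inner = 5e 9d 5c 5c 5c 5c ∥ 03 b6.
Outer hash (tag): sum = 94+157+92+92+92+92+3+182 = 804 → 03 24.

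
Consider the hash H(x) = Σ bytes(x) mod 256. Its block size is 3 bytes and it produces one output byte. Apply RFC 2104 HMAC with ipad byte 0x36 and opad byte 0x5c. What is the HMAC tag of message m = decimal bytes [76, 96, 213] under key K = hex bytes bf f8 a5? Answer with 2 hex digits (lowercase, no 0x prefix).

Key hex bytes bf f8 a5 is exactly B = 3 bytes: K' = bf f8 a5.
K' ⊕ ipad = 89 ce 93.  K' ⊕ opad = e3 a4 f9.
Inner input = (K'⊕ipad) ∥ m = 89 ce 93 ∥ 4c 60 d5.
Inner hash: sum = 137+206+147+76+96+213 = 875; mod 256 = 107 → 6b.
Outer input = (K'⊕opad) ∥ inner = e3 a4 f9 ∥ 6b.
Outer hash (tag): sum = 227+164+249+107 = 747; mod 256 = 235 → eb.

eb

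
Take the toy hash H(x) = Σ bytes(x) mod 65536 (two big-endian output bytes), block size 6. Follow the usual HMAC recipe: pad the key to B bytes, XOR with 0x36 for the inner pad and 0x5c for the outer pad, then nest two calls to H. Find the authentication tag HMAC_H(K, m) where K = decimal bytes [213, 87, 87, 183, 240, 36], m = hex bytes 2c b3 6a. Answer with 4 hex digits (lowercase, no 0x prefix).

02f9

Key decimal bytes [213, 87, 87, 183, 240, 36] = d5 57 57 b7 f0 24 is exactly B = 6 bytes: K' = d5 57 57 b7 f0 24.
K' ⊕ ipad = e3 61 61 81 c6 12.  K' ⊕ opad = 89 0b 0b eb ac 78.
Inner input = (K'⊕ipad) ∥ m = e3 61 61 81 c6 12 ∥ 2c b3 6a.
Inner hash: sum = 227+97+97+129+198+18+44+179+106 = 1095 → 04 47.
Outer input = (K'⊕opad) ∥ inner = 89 0b 0b eb ac 78 ∥ 04 47.
Outer hash (tag): sum = 137+11+11+235+172+120+4+71 = 761 → 02 f9.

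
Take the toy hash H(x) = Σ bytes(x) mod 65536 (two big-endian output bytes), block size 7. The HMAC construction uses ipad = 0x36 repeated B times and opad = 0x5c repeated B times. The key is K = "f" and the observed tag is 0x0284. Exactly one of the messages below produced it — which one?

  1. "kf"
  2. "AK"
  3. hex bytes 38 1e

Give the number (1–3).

Key "f" = 66 is 1 byte ≤ B = 7; zero-pad to 7 bytes: K' = 66 00 00 00 00 00 00.
K' ⊕ ipad = 50 36 36 36 36 36 36; K' ⊕ opad = 3a 5c 5c 5c 5c 5c 5c.
m1: inner = H(50 36 36 36 36 36 36 6b 66) = 02 65; tag = H(3a 5c 5c 5c 5c 5c 5c 02 65) = 02c9
m2: inner = H(50 36 36 36 36 36 36 41 4b) = 02 20; tag = H(3a 5c 5c 5c 5c 5c 5c 02 20) = 0284 ← matches
m3: inner = H(50 36 36 36 36 36 36 38 1e) = 01 ea; tag = H(3a 5c 5c 5c 5c 5c 5c 01 ea) = 034d

2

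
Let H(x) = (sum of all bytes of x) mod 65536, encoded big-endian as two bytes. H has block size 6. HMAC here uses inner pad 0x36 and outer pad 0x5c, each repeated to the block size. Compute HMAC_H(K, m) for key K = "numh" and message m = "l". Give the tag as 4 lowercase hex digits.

01a6

Key "numh" = 6e 75 6d 68 is 4 bytes ≤ B = 6; zero-pad to 6 bytes: K' = 6e 75 6d 68 00 00.
K' ⊕ ipad = 58 43 5b 5e 36 36.  K' ⊕ opad = 32 29 31 34 5c 5c.
Inner input = (K'⊕ipad) ∥ m = 58 43 5b 5e 36 36 ∥ 6c.
Inner hash: sum = 88+67+91+94+54+54+108 = 556 → 02 2c.
Outer input = (K'⊕opad) ∥ inner = 32 29 31 34 5c 5c ∥ 02 2c.
Outer hash (tag): sum = 50+41+49+52+92+92+2+44 = 422 → 01 a6.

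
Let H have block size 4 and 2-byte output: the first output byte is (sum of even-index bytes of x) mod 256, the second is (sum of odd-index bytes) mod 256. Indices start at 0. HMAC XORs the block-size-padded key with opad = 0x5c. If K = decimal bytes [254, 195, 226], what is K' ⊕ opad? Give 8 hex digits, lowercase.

a29fbe5c

Key decimal bytes [254, 195, 226] = fe c3 e2 is 3 bytes ≤ B = 4; zero-pad to 4 bytes: K' = fe c3 e2 00.
XOR each byte with 0x5c: fe⊕5c=a2, c3⊕5c=9f, e2⊕5c=be, 00⊕5c=5c.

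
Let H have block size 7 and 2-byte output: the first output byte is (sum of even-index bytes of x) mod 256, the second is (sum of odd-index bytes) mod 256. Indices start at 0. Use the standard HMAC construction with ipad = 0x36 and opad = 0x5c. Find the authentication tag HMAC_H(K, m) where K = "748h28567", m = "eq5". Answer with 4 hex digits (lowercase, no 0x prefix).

Key "748h28567" = 37 34 38 68 32 38 35 36 37 is 9 bytes > B = 7, so hash it first: H(key) = 0d 0a, then zero-pad to 7 bytes: K' = 0d 0a 00 00 00 00 00.
K' ⊕ ipad = 3b 3c 36 36 36 36 36.  K' ⊕ opad = 51 56 5c 5c 5c 5c 5c.
Inner input = (K'⊕ipad) ∥ m = 3b 3c 36 36 36 36 36 ∥ 65 71 35.
Inner hash: even-index sum = 334 mod 256 = 78; odd-index sum = 322 mod 256 = 66 → 4e 42.
Outer input = (K'⊕opad) ∥ inner = 51 56 5c 5c 5c 5c 5c ∥ 4e 42.
Outer hash (tag): even-index sum = 423 mod 256 = 167; odd-index sum = 348 mod 256 = 92 → a7 5c.

a75c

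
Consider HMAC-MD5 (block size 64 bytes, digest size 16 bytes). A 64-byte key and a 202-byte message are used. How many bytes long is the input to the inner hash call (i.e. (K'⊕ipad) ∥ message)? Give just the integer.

266

Key is 64 ≤ 64 bytes, zero-padded: |K'| = 64.
Inner input = (K'⊕ipad) ∥ m → 64 + 202 = 266 bytes.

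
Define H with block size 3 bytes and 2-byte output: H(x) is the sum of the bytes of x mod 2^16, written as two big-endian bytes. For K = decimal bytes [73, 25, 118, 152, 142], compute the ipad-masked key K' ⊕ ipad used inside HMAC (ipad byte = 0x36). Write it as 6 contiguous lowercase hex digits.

Key decimal bytes [73, 25, 118, 152, 142] = 49 19 76 98 8e is 5 bytes > B = 3, so hash it first: H(key) = 01 fe, then zero-pad to 3 bytes: K' = 01 fe 00.
XOR each byte with 0x36: 01⊕36=37, fe⊕36=c8, 00⊕36=36.

37c836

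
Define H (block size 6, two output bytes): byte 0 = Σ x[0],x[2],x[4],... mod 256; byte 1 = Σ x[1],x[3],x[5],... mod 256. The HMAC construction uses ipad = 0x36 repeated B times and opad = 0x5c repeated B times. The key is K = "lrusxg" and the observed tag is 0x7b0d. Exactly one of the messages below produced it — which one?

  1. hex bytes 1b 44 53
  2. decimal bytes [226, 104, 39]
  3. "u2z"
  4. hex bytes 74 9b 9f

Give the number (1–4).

4

Key "lrusxg" = 6c 72 75 73 78 67 is exactly B = 6 bytes: K' = 6c 72 75 73 78 67.
K' ⊕ ipad = 5a 44 43 45 4e 51; K' ⊕ opad = 30 2e 29 2f 24 3b.
m1: inner = H(5a 44 43 45 4e 51 1b 44 53) = 59 1e; tag = H(30 2e 29 2f 24 3b 59 1e) = d6b6
m2: inner = H(5a 44 43 45 4e 51 e2 68 27) = f4 42; tag = H(30 2e 29 2f 24 3b f4 42) = 71da
m3: inner = H(5a 44 43 45 4e 51 75 32 7a) = da 0c; tag = H(30 2e 29 2f 24 3b da 0c) = 57a4
m4: inner = H(5a 44 43 45 4e 51 74 9b 9f) = fe 75; tag = H(30 2e 29 2f 24 3b fe 75) = 7b0d ← matches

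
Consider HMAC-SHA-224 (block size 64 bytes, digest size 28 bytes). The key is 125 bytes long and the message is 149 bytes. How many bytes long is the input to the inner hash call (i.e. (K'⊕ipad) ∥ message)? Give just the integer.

213

Key is 125 > 64 bytes, so it is hashed to 28 bytes then zero-padded to 64: |K'| = 64.
Inner input = (K'⊕ipad) ∥ m → 64 + 149 = 213 bytes.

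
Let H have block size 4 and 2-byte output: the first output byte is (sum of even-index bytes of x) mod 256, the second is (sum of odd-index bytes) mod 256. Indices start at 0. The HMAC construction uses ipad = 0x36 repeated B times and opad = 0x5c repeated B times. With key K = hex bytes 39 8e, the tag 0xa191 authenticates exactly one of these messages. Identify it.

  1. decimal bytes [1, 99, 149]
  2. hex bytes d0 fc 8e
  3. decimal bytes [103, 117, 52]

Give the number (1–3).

3

Key hex bytes 39 8e is 2 bytes ≤ B = 4; zero-pad to 4 bytes: K' = 39 8e 00 00.
K' ⊕ ipad = 0f b8 36 36; K' ⊕ opad = 65 d2 5c 5c.
m1: inner = H(0f b8 36 36 01 63 95) = db 51; tag = H(65 d2 5c 5c db 51) = 9c7f
m2: inner = H(0f b8 36 36 d0 fc 8e) = a3 ea; tag = H(65 d2 5c 5c a3 ea) = 6418
m3: inner = H(0f b8 36 36 67 75 34) = e0 63; tag = H(65 d2 5c 5c e0 63) = a191 ← matches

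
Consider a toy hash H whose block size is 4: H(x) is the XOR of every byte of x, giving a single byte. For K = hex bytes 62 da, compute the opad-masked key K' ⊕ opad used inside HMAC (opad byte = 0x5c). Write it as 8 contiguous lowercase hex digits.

Key hex bytes 62 da is 2 bytes ≤ B = 4; zero-pad to 4 bytes: K' = 62 da 00 00.
XOR each byte with 0x5c: 62⊕5c=3e, da⊕5c=86, 00⊕5c=5c, 00⊕5c=5c.

3e865c5c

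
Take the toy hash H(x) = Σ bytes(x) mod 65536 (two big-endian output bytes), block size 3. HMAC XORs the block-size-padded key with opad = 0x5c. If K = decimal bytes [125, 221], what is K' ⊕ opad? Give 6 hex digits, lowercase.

21815c

Key decimal bytes [125, 221] = 7d dd is 2 bytes ≤ B = 3; zero-pad to 3 bytes: K' = 7d dd 00.
XOR each byte with 0x5c: 7d⊕5c=21, dd⊕5c=81, 00⊕5c=5c.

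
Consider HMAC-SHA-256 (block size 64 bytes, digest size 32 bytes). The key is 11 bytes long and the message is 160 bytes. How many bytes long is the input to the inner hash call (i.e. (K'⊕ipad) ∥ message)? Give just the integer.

224

Key is 11 ≤ 64 bytes, zero-padded: |K'| = 64.
Inner input = (K'⊕ipad) ∥ m → 64 + 160 = 224 bytes.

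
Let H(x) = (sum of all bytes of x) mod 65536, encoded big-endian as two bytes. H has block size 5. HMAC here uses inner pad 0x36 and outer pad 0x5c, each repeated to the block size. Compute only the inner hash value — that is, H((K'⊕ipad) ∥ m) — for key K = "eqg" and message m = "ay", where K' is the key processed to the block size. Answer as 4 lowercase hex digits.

0231

Key "eqg" = 65 71 67 is 3 bytes ≤ B = 5; zero-pad to 5 bytes: K' = 65 71 67 00 00.
K' ⊕ ipad = 53 47 51 36 36.
Inner input = 53 47 51 36 36 ∥ 61 79.
Inner hash: sum = 83+71+81+54+54+97+121 = 561 → 02 31.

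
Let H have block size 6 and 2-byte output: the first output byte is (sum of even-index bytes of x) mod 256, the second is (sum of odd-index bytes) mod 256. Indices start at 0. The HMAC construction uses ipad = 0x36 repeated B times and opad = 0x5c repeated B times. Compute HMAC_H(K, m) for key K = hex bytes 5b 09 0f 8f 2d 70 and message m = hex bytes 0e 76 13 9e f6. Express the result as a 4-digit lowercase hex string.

Key hex bytes 5b 09 0f 8f 2d 70 is exactly B = 6 bytes: K' = 5b 09 0f 8f 2d 70.
K' ⊕ ipad = 6d 3f 39 b9 1b 46.  K' ⊕ opad = 07 55 53 d3 71 2c.
Inner input = (K'⊕ipad) ∥ m = 6d 3f 39 b9 1b 46 ∥ 0e 76 13 9e f6.
Inner hash: even-index sum = 472 mod 256 = 216; odd-index sum = 594 mod 256 = 82 → d8 52.
Outer input = (K'⊕opad) ∥ inner = 07 55 53 d3 71 2c ∥ d8 52.
Outer hash (tag): even-index sum = 419 mod 256 = 163; odd-index sum = 422 mod 256 = 166 → a3 a6.

a3a6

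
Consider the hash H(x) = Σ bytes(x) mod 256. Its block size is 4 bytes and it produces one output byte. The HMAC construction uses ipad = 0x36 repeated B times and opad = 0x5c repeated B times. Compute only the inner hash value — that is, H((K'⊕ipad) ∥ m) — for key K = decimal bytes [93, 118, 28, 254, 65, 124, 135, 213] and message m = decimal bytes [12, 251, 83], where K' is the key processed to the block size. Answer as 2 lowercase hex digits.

2c

Key decimal bytes [93, 118, 28, 254, 65, 124, 135, 213] = 5d 76 1c fe 41 7c 87 d5 is 8 bytes > B = 4, so hash it first: H(key) = 06, then zero-pad to 4 bytes: K' = 06 00 00 00.
K' ⊕ ipad = 30 36 36 36.
Inner input = 30 36 36 36 ∥ 0c fb 53.
Inner hash: sum = 48+54+54+54+12+251+83 = 556; mod 256 = 44 → 2c.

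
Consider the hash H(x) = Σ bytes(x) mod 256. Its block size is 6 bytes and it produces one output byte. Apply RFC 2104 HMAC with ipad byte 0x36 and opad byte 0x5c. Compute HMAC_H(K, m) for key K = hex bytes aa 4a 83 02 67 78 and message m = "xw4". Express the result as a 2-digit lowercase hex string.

6b

Key hex bytes aa 4a 83 02 67 78 is exactly B = 6 bytes: K' = aa 4a 83 02 67 78.
K' ⊕ ipad = 9c 7c b5 34 51 4e.  K' ⊕ opad = f6 16 df 5e 3b 24.
Inner input = (K'⊕ipad) ∥ m = 9c 7c b5 34 51 4e ∥ 78 77 34.
Inner hash: sum = 156+124+181+52+81+78+120+119+52 = 963; mod 256 = 195 → c3.
Outer input = (K'⊕opad) ∥ inner = f6 16 df 5e 3b 24 ∥ c3.
Outer hash (tag): sum = 246+22+223+94+59+36+195 = 875; mod 256 = 107 → 6b.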